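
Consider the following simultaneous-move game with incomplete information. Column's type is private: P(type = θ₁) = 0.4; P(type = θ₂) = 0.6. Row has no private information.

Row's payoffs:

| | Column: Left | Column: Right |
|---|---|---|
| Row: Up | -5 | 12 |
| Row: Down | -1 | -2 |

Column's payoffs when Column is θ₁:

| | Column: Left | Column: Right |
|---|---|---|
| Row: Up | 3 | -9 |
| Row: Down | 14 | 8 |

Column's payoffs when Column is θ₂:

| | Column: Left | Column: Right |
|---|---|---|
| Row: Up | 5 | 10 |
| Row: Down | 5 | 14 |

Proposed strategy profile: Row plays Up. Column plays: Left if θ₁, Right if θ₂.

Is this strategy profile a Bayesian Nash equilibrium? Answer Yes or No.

Row plays Up: E[Up] = 0.4·(-5) + 0.6·(12) = 5.2; E[Down] = -1.6. Best-responding. ✓
Column (type θ₁), facing Up: Left gives 3, Right gives -9. Proposed Left is best. ✓
Column (type θ₂), facing Up: Left gives 5, Right gives 10. Proposed Right is best. ✓

Yes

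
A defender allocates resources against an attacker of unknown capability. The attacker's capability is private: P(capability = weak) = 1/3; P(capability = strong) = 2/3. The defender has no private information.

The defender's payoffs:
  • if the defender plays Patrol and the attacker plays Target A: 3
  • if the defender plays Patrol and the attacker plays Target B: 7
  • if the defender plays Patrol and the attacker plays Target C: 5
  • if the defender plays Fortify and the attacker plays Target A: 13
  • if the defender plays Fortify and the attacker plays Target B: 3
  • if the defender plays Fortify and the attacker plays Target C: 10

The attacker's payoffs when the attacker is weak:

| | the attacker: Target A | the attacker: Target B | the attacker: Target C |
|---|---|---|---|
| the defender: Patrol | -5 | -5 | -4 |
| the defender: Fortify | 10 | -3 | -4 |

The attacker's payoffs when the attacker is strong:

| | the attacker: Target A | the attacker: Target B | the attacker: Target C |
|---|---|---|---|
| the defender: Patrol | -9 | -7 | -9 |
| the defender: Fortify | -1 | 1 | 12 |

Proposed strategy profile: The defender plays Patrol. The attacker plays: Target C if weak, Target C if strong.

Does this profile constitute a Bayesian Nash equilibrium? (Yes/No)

The defender plays Patrol: E[Patrol] = 1/3·(5) + 2/3·(5) = 5; E[Fortify] = 10. Not best-responding. ✗
The attacker (capability weak), facing Patrol: Target A gives -5, Target B gives -5, Target C gives -4. Proposed Target C is best. ✓
The attacker (capability strong), facing Patrol: Target A gives -9, Target B gives -7, Target C gives -9. Proposed Target C is not best — profitable deviation exists. ✗

No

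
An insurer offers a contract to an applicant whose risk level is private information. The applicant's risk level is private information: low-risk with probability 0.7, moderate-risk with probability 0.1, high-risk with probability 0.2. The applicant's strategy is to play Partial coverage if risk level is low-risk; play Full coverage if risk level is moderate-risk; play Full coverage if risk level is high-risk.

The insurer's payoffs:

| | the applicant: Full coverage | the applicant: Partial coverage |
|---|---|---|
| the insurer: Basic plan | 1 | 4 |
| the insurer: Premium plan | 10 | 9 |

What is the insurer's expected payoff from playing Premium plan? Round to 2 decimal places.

Take the expectation over the applicant's risk level, weighting each type's action by its prior probability.
E[Premium plan] = 0.7·9 + 0.1·10 + 0.2·10 = 6.3 + 1 + 2 = 9.3

9.30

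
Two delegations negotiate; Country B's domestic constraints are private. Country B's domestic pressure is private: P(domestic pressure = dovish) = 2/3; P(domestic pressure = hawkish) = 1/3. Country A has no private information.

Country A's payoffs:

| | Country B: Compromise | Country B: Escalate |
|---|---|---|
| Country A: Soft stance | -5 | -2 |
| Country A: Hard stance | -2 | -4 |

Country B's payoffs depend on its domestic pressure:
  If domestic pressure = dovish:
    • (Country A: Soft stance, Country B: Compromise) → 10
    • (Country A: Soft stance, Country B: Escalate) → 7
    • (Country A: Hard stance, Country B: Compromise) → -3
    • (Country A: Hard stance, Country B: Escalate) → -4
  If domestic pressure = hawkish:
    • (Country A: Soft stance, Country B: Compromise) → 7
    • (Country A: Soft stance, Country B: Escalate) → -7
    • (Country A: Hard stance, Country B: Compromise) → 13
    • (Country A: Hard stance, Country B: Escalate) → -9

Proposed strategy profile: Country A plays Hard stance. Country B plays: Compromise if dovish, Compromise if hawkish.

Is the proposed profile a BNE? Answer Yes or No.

Yes

Country A plays Hard stance: E[Hard stance] = 2/3·(-2) + 1/3·(-2) = -2; E[Soft stance] = -5. Best-responding. ✓
Country B (domestic pressure dovish), facing Hard stance: Compromise gives -3, Escalate gives -4. Proposed Compromise is best. ✓
Country B (domestic pressure hawkish), facing Hard stance: Compromise gives 13, Escalate gives -9. Proposed Compromise is best. ✓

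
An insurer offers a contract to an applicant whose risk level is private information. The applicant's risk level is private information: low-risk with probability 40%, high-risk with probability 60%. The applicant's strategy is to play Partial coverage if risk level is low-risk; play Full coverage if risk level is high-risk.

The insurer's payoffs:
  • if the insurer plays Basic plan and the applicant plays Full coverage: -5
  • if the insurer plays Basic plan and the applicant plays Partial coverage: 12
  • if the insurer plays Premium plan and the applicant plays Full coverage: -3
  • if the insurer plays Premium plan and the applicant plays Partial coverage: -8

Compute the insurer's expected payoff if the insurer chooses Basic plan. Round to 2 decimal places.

1.80

E[Basic plan] = 0.4·12 + 0.6·(-5) = 4.8 + (-3) = 1.8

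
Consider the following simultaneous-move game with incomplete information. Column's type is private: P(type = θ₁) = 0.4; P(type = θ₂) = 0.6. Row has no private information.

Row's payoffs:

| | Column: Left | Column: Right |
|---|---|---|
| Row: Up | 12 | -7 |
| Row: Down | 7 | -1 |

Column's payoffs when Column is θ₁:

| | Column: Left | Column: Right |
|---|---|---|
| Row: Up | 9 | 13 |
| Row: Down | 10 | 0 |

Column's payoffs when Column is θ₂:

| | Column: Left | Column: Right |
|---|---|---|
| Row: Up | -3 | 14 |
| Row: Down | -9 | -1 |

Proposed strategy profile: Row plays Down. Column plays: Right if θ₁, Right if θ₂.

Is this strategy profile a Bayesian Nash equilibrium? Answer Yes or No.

No

A profile is a BNE iff every type of every player is best-responding given beliefs about the other side.
Row plays Down: E[Down] = 0.4·(-1) + 0.6·(-1) = -1; E[Up] = -7. Best-responding. ✓
Column (type θ₁), facing Down: Left gives 10, Right gives 0. Proposed Right is not best — profitable deviation exists. ✗
Column (type θ₂), facing Down: Left gives -9, Right gives -1. Proposed Right is best. ✓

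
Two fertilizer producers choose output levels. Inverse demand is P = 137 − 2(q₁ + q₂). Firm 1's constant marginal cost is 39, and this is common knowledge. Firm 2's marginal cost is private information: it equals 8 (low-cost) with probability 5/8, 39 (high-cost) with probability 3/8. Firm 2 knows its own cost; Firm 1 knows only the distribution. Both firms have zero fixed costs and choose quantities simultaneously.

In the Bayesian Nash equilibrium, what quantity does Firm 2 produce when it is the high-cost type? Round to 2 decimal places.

17.95

Each type of Firm 2 best-responds to q₁; Firm 1 best-responds to the expected q₂ over Firm 2's types.
Firm 2 with cost c maximizes (137 − 2(q₁+q₂) − c)·q₂, giving q₂(c) = (137 − c − 2q₁)/4.
E[c₂] = 5/8·8 + 3/8·39 = 19.625
Firm 1's FOC against E[q₂] yields q₁ = (137 − 2·39 + E[c₂])/6 = (137 − 78 + 19.625)/6 = 13.1042.
q₂(high-cost) = (137 − 39 − 2·13.1042)/4 = 17.9479.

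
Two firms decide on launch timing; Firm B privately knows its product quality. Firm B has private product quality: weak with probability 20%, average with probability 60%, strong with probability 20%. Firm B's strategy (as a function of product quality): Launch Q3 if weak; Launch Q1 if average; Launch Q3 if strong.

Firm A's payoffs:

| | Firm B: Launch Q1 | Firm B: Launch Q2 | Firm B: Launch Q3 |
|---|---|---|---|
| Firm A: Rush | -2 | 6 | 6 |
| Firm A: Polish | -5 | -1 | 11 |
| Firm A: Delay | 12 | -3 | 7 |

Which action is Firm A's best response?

Delay

Compute Firm A's expected payoff for each action, taking the expectation over Firm B's type.
E[Rush] = 0.2·(6) + 0.6·(-2) + 0.2·(6) = 1.2
E[Polish] = 0.2·(11) + 0.6·(-5) + 0.2·(11) = 1.4
E[Delay] = 0.2·(7) + 0.6·(12) + 0.2·(7) = 10
Best response: Delay (10 is the largest).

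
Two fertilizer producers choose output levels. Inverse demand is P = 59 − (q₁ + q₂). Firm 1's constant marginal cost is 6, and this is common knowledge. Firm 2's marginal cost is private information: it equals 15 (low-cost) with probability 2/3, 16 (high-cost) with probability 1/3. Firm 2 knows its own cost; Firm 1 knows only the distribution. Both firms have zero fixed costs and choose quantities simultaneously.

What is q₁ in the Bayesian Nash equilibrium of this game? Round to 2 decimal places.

Firm 2 with cost c maximizes (59 − (q₁+q₂) − c)·q₂, giving q₂(c) = (59 − c − q₁)/2.
E[c₂] = 2/3·15 + 1/3·16 = 15.3333
Firm 1's FOC against E[q₂] yields q₁ = (59 − 2·6 + E[c₂])/3 = (59 − 12 + 15.3333)/3 = 20.7778.

20.78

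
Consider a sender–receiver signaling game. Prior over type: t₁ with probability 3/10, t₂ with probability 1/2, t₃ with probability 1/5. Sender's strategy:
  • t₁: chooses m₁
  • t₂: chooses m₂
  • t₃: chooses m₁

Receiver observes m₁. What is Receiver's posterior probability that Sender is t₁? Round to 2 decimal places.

P(m₁) = (3/10)·1 + (1/2)·0 + (1/5)·1 = 1/2
P(t₁ | m₁) = ((3/10)·1) / (1/2) = (3/10) / (1/2) = 3/5

0.60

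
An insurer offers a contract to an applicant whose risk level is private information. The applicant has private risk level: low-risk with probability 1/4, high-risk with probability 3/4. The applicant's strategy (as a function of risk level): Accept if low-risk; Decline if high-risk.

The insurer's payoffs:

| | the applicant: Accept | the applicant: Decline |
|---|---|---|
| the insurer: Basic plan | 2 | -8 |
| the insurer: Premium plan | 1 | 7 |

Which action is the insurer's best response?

E[Basic plan] = 1/4·(2) + 3/4·(-8) = -11/2
E[Premium plan] = 1/4·(1) + 3/4·(7) = 11/2
Best response: Premium plan (11/2 is the largest).

Premium plan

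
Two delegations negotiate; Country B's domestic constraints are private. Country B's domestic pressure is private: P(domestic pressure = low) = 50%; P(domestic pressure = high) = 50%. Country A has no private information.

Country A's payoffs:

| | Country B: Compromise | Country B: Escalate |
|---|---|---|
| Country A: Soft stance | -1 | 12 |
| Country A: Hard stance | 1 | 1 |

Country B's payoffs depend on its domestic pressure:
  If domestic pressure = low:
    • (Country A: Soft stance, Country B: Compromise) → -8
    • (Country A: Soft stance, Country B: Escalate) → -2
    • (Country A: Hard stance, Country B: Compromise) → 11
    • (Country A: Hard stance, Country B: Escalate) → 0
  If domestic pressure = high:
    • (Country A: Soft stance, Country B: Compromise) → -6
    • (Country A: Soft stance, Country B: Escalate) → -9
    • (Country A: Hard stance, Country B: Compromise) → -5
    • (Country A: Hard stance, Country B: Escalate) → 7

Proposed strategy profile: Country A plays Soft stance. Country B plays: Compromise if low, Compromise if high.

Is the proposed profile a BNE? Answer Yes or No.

Country A plays Soft stance: E[Soft stance] = 0.5·(-1) + 0.5·(-1) = -1; E[Hard stance] = 1. Not best-responding. ✗
Country B (domestic pressure low), facing Soft stance: Compromise gives -8, Escalate gives -2. Proposed Compromise is not best — profitable deviation exists. ✗
Country B (domestic pressure high), facing Soft stance: Compromise gives -6, Escalate gives -9. Proposed Compromise is best. ✓

No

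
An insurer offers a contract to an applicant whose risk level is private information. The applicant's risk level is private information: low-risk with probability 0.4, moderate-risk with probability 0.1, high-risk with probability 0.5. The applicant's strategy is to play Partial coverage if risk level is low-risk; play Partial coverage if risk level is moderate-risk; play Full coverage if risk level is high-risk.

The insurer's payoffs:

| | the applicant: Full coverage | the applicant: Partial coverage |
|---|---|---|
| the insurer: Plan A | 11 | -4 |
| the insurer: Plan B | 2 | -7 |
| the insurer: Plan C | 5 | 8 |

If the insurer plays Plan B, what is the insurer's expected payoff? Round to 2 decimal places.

-2.50

E[Plan B] = 0.4·(-7) + 0.1·(-7) + 0.5·2 = (-2.8) + (-0.7) + 1 = -2.5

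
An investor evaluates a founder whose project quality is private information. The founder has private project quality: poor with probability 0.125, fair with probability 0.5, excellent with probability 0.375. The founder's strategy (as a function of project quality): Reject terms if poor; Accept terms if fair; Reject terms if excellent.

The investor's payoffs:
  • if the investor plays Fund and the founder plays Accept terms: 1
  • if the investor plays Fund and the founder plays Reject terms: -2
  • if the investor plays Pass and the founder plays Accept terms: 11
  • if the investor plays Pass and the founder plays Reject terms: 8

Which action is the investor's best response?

E[Fund] = 0.125·(-2) + 0.5·(1) + 0.375·(-2) = -0.5
E[Pass] = 0.125·(8) + 0.5·(11) + 0.375·(8) = 9.5
Best response: Pass (9.5 is the largest).

Pass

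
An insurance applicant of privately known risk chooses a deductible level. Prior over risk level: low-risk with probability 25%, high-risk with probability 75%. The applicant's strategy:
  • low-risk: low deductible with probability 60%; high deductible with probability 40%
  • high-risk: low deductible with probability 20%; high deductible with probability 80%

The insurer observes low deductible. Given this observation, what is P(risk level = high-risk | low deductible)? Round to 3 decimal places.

0.500

P(low deductible) = 0.25·0.6 + 0.75·0.2 = 0.3
P(high-risk | low deductible) = (0.75·0.2) / 0.3 = 0.15 / 0.3 = 0.5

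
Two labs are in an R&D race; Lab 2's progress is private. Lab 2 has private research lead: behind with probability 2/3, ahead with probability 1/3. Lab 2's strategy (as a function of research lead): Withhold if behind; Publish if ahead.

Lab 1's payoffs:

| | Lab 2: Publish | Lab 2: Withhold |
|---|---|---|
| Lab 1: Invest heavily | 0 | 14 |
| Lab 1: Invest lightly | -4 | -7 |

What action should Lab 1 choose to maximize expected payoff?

Invest heavily

E[Invest heavily] = 2/3·(14) + 1/3·(0) = 28/3
E[Invest lightly] = 2/3·(-7) + 1/3·(-4) = -6
Best response: Invest heavily (28/3 is the largest).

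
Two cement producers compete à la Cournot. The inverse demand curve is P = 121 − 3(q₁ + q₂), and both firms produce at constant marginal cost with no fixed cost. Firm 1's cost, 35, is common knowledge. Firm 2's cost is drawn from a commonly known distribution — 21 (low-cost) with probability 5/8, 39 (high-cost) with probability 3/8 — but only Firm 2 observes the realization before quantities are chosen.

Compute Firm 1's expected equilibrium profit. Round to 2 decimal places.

Firm 2 with cost c maximizes (121 − 3(q₁+q₂) − c)·q₂, giving q₂(c) = (121 − c − 3q₁)/6.
E[c₂] = 5/8·21 + 3/8·39 = 27.75
Firm 1's FOC against E[q₂] yields q₁ = (121 − 2·35 + E[c₂])/9 = (121 − 70 + 27.75)/9 = 8.75.
E[P] = 121 − 3·(q₁ + E[q₂]) = 61.25; Firm 1's expected profit = (E[P] − 35)·q₁ = (61.25 − 35)·8.75 = 229.688.

229.69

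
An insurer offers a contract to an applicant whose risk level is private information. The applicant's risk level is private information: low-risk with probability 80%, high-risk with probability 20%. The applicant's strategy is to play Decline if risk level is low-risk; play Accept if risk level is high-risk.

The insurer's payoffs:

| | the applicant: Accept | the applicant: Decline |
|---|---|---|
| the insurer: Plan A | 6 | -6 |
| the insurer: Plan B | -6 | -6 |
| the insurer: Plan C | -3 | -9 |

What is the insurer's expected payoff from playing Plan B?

E[Plan B] = 0.8·(-6) + 0.2·(-6) = (-4.8) + (-1.2) = -6

-6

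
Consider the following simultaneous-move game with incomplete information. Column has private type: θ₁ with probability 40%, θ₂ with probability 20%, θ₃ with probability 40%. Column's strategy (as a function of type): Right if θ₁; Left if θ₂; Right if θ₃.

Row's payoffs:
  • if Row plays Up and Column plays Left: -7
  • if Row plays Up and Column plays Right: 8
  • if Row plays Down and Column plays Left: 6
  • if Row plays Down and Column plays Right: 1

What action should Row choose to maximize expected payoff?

Compute Row's expected payoff for each action, taking the expectation over Column's type.
E[Up] = 0.4·(8) + 0.2·(-7) + 0.4·(8) = 5
E[Down] = 0.4·(1) + 0.2·(6) + 0.4·(1) = 2
Best response: Up (5 is the largest).

Up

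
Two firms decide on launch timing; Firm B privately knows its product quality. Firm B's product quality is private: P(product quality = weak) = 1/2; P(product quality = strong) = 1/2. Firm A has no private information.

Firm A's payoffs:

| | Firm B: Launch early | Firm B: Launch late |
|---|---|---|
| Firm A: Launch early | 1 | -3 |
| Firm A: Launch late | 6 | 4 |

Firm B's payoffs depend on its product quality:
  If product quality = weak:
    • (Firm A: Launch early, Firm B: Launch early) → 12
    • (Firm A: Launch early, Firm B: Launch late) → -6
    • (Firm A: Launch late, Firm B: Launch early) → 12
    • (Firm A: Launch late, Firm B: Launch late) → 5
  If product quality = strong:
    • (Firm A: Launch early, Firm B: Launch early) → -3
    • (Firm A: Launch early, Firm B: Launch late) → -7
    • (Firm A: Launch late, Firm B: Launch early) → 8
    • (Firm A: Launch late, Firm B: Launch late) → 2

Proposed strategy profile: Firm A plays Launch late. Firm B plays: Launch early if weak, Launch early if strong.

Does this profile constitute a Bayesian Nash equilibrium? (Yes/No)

Yes

Firm A plays Launch late: E[Launch late] = 1/2·(6) + 1/2·(6) = 6; E[Launch early] = 1. Best-responding. ✓
Firm B (product quality weak), facing Launch late: Launch early gives 12, Launch late gives 5. Proposed Launch early is best. ✓
Firm B (product quality strong), facing Launch late: Launch early gives 8, Launch late gives 2. Proposed Launch early is best. ✓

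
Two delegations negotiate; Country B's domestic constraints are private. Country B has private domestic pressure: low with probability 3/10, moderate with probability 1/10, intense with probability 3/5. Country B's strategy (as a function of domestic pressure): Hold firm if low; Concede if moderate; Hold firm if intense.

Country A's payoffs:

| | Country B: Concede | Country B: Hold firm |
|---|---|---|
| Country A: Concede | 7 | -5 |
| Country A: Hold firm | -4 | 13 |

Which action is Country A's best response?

Compute Country A's expected payoff for each action, taking the expectation over Country B's type.
E[Concede] = 3/10·(-5) + 1/10·(7) + 3/5·(-5) = -19/5
E[Hold firm] = 3/10·(13) + 1/10·(-4) + 3/5·(13) = 113/10
Best response: Hold firm (113/10 is the largest).

Hold firm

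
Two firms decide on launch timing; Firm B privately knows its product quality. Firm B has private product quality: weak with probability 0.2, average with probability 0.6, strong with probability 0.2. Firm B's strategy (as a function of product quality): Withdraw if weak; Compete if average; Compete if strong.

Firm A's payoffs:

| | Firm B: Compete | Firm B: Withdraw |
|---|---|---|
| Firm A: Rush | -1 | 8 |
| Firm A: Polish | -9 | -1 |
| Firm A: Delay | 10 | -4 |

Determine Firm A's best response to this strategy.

Delay

E[Rush] = 0.2·(8) + 0.6·(-1) + 0.2·(-1) = 0.8
E[Polish] = 0.2·(-1) + 0.6·(-9) + 0.2·(-9) = -7.4
E[Delay] = 0.2·(-4) + 0.6·(10) + 0.2·(10) = 7.2
Best response: Delay (7.2 is the largest).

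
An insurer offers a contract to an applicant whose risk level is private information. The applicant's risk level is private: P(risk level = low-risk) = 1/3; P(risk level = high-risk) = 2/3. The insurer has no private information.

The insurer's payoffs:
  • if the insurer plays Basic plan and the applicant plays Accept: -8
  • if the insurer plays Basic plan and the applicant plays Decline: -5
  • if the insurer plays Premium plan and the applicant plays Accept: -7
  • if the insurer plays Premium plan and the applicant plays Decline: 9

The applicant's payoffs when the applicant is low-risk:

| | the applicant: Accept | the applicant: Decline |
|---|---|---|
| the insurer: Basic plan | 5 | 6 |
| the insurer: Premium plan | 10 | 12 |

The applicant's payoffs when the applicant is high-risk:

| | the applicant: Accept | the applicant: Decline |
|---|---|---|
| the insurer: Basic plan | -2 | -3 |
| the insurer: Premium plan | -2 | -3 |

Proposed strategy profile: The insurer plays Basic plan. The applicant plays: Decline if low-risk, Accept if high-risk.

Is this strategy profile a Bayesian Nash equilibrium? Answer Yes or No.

A profile is a BNE iff every type of every player is best-responding given beliefs about the other side.
The insurer plays Basic plan: E[Basic plan] = 1/3·(-5) + 2/3·(-8) = -7; E[Premium plan] = -5/3. Not best-responding. ✗
The applicant (risk level low-risk), facing Basic plan: Accept gives 5, Decline gives 6. Proposed Decline is best. ✓
The applicant (risk level high-risk), facing Basic plan: Accept gives -2, Decline gives -3. Proposed Accept is best. ✓

No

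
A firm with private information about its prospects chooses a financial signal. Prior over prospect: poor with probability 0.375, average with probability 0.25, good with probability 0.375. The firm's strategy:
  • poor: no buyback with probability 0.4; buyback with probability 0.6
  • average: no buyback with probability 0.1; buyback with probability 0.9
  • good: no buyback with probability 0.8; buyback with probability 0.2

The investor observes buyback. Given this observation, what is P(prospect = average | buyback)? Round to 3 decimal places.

P(buyback) = 0.375·0.6 + 0.25·0.9 + 0.375·0.2 = 0.525
P(average | buyback) = (0.25·0.9) / 0.525 = 0.225 / 0.525 = 0.428571

0.429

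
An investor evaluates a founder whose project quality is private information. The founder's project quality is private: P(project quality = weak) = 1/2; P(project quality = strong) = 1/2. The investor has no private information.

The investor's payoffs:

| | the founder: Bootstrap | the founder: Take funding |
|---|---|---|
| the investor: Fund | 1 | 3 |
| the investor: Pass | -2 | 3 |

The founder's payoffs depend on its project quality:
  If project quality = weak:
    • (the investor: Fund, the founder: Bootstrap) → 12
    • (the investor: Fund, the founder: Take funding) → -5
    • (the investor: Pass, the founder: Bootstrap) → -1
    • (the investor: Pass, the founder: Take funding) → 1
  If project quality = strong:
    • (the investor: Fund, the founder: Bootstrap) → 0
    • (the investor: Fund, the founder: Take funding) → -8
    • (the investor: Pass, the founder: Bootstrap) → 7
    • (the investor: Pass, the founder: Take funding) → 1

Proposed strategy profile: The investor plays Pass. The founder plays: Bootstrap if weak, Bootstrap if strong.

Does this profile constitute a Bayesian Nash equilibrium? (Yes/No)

The investor plays Pass: E[Pass] = 1/2·(-2) + 1/2·(-2) = -2; E[Fund] = 1. Not best-responding. ✗
The founder (project quality weak), facing Pass: Bootstrap gives -1, Take funding gives 1. Proposed Bootstrap is not best — profitable deviation exists. ✗
The founder (project quality strong), facing Pass: Bootstrap gives 7, Take funding gives 1. Proposed Bootstrap is best. ✓

No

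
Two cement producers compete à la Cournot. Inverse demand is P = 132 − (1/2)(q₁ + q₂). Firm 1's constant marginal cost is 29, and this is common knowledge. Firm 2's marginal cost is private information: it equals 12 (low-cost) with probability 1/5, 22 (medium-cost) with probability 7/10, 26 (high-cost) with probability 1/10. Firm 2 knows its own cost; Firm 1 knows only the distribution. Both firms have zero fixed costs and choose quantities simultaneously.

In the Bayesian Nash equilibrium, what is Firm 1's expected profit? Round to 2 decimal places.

Type-c best response for Firm 2: q₂(c) = (132 − c) − q₁/2.
Firm 1 maximizes expected profit; its first-order condition is 132 − q₁ − (1/2)E[q₂] − 29 = 0.
Substituting E[q₂] and solving: E[c₂] = 20.4, so q₁ = (132 − 2·29 + 20.4)/(3/2) = 62.9333.
E[P] = 132 − (1/2)·(q₁ + E[q₂]) = 60.4667; Firm 1's expected profit = (E[P] − 29)·q₁ = (60.4667 − 29)·62.9333 = 1980.3.

1980.30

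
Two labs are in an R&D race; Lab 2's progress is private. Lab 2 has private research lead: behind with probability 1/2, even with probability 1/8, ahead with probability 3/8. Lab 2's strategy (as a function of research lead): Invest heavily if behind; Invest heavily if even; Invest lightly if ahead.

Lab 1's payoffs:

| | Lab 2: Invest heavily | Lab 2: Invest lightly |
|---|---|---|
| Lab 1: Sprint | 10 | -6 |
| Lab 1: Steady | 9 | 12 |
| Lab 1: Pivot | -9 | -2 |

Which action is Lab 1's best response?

Steady

Compute Lab 1's expected payoff for each action, taking the expectation over Lab 2's type.
E[Sprint] = 1/2·(10) + 1/8·(10) + 3/8·(-6) = 4
E[Steady] = 1/2·(9) + 1/8·(9) + 3/8·(12) = 81/8
E[Pivot] = 1/2·(-9) + 1/8·(-9) + 3/8·(-2) = -51/8
Best response: Steady (81/8 is the largest).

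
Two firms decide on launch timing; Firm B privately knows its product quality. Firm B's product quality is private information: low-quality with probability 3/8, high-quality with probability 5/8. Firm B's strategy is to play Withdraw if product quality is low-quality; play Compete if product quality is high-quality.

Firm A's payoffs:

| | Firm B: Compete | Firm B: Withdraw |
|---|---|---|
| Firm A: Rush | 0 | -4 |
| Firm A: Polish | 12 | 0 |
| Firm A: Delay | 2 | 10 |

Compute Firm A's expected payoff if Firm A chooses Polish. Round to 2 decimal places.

E[Polish] = 3/8·0 + 5/8·12 = 0 + 15/2 = 15/2

7.50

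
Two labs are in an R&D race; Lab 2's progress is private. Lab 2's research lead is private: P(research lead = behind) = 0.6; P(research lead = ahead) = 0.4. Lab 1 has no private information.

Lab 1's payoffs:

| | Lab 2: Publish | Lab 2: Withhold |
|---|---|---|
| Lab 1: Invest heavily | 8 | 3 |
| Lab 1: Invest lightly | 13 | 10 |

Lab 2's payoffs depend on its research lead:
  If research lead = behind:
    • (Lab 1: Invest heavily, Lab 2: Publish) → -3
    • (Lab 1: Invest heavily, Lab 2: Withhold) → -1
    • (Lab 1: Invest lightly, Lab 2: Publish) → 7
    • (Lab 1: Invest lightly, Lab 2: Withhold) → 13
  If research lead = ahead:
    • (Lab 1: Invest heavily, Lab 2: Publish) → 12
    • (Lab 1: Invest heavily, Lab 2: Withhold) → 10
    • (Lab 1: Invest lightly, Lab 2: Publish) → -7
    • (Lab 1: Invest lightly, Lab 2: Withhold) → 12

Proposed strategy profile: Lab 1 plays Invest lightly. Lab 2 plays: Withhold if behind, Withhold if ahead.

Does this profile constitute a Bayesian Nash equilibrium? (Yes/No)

Lab 1 plays Invest lightly: E[Invest lightly] = 0.6·(10) + 0.4·(10) = 10; E[Invest heavily] = 3. Best-responding. ✓
Lab 2 (research lead behind), facing Invest lightly: Publish gives 7, Withhold gives 13. Proposed Withhold is best. ✓
Lab 2 (research lead ahead), facing Invest lightly: Publish gives -7, Withhold gives 12. Proposed Withhold is best. ✓

Yes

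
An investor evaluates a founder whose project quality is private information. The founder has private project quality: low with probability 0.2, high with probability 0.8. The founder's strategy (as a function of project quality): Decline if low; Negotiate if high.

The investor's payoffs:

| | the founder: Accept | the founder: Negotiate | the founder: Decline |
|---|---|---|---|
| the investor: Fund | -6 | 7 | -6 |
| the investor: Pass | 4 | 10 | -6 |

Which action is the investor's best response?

E[Fund] = 0.2·(-6) + 0.8·(7) = 4.4
E[Pass] = 0.2·(-6) + 0.8·(10) = 6.8
Best response: Pass (6.8 is the largest).

Pass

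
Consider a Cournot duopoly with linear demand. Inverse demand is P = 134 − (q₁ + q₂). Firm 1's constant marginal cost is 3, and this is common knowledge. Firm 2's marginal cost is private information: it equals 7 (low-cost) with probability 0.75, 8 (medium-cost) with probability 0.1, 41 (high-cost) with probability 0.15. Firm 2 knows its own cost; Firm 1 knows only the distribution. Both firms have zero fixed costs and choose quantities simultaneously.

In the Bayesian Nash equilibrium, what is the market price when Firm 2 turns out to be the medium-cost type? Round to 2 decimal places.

47.63

Firm 2 with cost c maximizes (134 − (q₁+q₂) − c)·q₂, giving q₂(c) = (134 − c − q₁)/2.
E[c₂] = 0.75·7 + 0.1·8 + 0.15·41 = 12.2
Firm 1's FOC against E[q₂] yields q₁ = (134 − 2·3 + E[c₂])/3 = (134 − 6 + 12.2)/3 = 46.7333.
q₂(medium-cost) = 39.6333, so P = 134 − (46.7333 + 39.6333) = 47.6333.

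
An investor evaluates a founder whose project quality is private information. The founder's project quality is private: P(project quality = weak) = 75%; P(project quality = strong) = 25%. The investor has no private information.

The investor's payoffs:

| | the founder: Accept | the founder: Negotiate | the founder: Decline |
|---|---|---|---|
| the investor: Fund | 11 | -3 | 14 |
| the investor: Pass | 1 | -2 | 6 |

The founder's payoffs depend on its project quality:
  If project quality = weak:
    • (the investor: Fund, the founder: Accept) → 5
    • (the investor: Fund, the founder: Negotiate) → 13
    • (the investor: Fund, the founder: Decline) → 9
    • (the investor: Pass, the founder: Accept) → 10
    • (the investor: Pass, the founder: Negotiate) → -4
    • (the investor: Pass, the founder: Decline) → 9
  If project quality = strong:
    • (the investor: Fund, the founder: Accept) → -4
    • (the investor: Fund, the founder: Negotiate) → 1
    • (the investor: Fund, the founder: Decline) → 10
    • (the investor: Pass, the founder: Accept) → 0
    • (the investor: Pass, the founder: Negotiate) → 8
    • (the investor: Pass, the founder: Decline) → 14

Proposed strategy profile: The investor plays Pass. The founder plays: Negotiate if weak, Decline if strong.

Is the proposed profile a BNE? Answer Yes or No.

The investor plays Pass: E[Pass] = 0.75·(-2) + 0.25·(6) = 0; E[Fund] = 1.25. Not best-responding. ✗
The founder (project quality weak), facing Pass: Accept gives 10, Negotiate gives -4, Decline gives 9. Proposed Negotiate is not best — profitable deviation exists. ✗
The founder (project quality strong), facing Pass: Accept gives 0, Negotiate gives 8, Decline gives 14. Proposed Decline is best. ✓

No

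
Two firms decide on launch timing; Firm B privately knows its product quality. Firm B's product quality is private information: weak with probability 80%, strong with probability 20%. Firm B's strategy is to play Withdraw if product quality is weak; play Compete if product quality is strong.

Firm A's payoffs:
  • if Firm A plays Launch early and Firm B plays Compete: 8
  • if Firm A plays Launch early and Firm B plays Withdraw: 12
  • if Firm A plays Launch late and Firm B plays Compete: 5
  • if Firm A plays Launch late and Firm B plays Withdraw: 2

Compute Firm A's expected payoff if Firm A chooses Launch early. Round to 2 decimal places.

E[Launch early] = 0.8·12 + 0.2·8 = 9.6 + 1.6 = 11.2

11.20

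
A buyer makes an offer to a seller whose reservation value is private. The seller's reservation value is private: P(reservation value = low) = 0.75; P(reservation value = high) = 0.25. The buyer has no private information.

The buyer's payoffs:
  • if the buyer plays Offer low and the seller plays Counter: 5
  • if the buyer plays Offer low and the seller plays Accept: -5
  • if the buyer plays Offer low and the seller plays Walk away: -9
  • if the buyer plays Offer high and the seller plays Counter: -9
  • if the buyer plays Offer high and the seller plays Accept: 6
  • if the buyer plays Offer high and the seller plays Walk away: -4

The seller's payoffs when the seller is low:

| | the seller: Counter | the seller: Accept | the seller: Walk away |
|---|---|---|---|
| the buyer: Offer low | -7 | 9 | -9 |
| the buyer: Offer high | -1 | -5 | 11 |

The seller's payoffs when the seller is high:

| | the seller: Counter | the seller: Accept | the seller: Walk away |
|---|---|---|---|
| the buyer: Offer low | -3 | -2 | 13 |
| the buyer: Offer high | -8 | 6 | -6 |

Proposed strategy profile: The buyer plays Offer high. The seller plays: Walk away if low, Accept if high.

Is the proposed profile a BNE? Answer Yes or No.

Yes

The buyer plays Offer high: E[Offer high] = 0.75·(-4) + 0.25·(6) = -1.5; E[Offer low] = -8. Best-responding. ✓
The seller (reservation value low), facing Offer high: Counter gives -1, Accept gives -5, Walk away gives 11. Proposed Walk away is best. ✓
The seller (reservation value high), facing Offer high: Counter gives -8, Accept gives 6, Walk away gives -6. Proposed Accept is best. ✓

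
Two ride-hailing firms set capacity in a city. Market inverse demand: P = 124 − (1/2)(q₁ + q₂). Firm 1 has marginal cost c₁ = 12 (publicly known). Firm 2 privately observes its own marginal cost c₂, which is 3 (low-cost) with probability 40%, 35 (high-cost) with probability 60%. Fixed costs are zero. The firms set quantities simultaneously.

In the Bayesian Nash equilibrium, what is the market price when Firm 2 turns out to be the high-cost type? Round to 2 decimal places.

59.13

Type-c best response for Firm 2: q₂(c) = (124 − c) − q₁/2.
Firm 1 maximizes expected profit; its first-order condition is 124 − q₁ − (1/2)E[q₂] − 12 = 0.
Substituting E[q₂] and solving: E[c₂] = 22.2, so q₁ = (124 − 2·12 + 22.2)/(3/2) = 81.4667.
q₂(high-cost) = 48.2667, so P = 124 − (1/2)·(81.4667 + 48.2667) = 59.1333.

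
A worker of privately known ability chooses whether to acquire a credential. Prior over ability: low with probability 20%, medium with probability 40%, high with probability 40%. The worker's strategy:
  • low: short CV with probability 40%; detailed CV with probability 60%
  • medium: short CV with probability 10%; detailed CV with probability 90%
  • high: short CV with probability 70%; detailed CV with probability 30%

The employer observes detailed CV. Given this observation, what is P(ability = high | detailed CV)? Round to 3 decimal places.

P(detailed CV) = 0.2·0.6 + 0.4·0.9 + 0.4·0.3 = 0.6
P(high | detailed CV) = (0.4·0.3) / 0.6 = 0.12 / 0.6 = 0.2

0.200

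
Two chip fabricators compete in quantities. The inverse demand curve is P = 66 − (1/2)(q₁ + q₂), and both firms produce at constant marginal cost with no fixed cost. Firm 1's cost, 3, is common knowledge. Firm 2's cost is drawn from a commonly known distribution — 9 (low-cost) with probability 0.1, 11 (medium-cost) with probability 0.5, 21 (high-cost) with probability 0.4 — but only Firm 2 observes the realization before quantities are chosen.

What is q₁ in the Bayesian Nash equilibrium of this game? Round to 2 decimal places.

49.87

Firm 2 with cost c maximizes (66 − (1/2)(q₁+q₂) − c)·q₂, giving q₂(c) = (66 − c − (1/2)q₁).
E[c₂] = 0.1·9 + 0.5·11 + 0.4·21 = 14.8
Firm 1's FOC against E[q₂] yields q₁ = (66 − 2·3 + E[c₂])/(3/2) = (66 − 6 + 14.8)/(3/2) = 49.8667.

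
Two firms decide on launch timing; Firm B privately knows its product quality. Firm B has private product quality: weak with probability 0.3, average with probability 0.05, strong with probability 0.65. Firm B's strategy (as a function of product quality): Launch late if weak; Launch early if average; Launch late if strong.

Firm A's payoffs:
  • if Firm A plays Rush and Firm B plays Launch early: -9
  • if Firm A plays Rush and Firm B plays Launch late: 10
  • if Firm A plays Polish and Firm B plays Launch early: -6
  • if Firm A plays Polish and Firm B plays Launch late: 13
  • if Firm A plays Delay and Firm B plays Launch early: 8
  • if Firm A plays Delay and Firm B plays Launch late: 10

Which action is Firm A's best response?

Polish

E[Rush] = 0.3·(10) + 0.05·(-9) + 0.65·(10) = 9.05
E[Polish] = 0.3·(13) + 0.05·(-6) + 0.65·(13) = 12.05
E[Delay] = 0.3·(10) + 0.05·(8) + 0.65·(10) = 9.9
Best response: Polish (12.05 is the largest).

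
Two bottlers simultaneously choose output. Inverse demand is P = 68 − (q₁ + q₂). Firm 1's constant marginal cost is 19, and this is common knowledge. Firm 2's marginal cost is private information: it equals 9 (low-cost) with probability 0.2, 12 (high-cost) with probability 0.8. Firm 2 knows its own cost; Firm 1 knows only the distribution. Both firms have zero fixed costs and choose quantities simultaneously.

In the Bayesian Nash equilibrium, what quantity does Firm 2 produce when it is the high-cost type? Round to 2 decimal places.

Firm 2 with cost c maximizes (68 − (q₁+q₂) − c)·q₂, giving q₂(c) = (68 − c − q₁)/2.
E[c₂] = 0.2·9 + 0.8·12 = 11.4
Firm 1's FOC against E[q₂] yields q₁ = (68 − 2·19 + E[c₂])/3 = (68 − 38 + 11.4)/3 = 13.8.
q₂(high-cost) = (68 − 12 − 13.8)/2 = 21.1.

21.10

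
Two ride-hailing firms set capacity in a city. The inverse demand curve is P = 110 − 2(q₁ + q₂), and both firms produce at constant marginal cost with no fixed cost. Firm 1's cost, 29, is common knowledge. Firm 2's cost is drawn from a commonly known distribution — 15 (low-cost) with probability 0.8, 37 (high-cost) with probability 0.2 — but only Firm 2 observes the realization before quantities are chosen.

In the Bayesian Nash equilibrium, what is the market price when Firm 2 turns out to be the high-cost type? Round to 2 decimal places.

Firm 2 with cost c maximizes (110 − 2(q₁+q₂) − c)·q₂, giving q₂(c) = (110 − c − 2q₁)/4.
E[c₂] = 0.8·15 + 0.2·37 = 19.4
Firm 1's FOC against E[q₂] yields q₁ = (110 − 2·29 + E[c₂])/6 = (110 − 58 + 19.4)/6 = 11.9.
q₂(high-cost) = 12.3, so P = 110 − 2·(11.9 + 12.3) = 61.6.

61.60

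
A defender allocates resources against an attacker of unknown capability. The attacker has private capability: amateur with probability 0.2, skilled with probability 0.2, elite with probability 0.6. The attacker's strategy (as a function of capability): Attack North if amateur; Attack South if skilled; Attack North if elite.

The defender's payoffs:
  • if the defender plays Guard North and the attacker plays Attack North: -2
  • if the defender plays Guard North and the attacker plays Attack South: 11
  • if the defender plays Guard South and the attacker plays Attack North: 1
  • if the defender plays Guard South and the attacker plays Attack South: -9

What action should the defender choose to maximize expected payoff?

Compute the defender's expected payoff for each action, taking the expectation over the attacker's type.
E[Guard North] = 0.2·(-2) + 0.2·(11) + 0.6·(-2) = 0.6
E[Guard South] = 0.2·(1) + 0.2·(-9) + 0.6·(1) = -1
Best response: Guard North (0.6 is the largest).

Guard North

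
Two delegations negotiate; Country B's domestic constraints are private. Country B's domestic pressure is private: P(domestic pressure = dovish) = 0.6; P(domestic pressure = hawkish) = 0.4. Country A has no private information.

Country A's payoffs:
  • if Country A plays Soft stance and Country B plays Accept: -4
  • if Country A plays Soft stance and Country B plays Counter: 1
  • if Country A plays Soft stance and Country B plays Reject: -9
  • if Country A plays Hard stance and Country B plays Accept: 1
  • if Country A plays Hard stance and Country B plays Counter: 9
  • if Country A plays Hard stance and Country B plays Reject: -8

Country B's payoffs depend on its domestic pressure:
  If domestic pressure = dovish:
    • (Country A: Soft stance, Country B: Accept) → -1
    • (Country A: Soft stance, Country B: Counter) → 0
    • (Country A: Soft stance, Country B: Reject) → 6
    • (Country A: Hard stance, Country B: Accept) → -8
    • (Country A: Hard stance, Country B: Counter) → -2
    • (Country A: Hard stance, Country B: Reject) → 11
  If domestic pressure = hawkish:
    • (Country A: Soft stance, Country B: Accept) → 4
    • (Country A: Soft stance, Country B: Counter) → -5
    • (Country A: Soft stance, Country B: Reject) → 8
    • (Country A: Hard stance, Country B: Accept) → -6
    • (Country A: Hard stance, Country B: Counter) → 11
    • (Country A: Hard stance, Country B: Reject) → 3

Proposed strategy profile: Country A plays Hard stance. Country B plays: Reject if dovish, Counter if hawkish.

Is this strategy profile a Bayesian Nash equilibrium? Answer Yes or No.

Country A plays Hard stance: E[Hard stance] = 0.6·(-8) + 0.4·(9) = -1.2; E[Soft stance] = -5. Best-responding. ✓
Country B (domestic pressure dovish), facing Hard stance: Accept gives -8, Counter gives -2, Reject gives 11. Proposed Reject is best. ✓
Country B (domestic pressure hawkish), facing Hard stance: Accept gives -6, Counter gives 11, Reject gives 3. Proposed Counter is best. ✓

Yes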